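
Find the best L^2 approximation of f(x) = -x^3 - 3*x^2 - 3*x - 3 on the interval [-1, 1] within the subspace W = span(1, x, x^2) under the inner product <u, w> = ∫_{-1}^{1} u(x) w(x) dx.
g(x) = -3*x^2 - 18*x/5 - 3

The best approximation g ∈ W is the orthogonal projection of f onto W. Writing g = a_0 + a_1 x + a_2 x^2, the coefficients solve the normal equations G · a = b where
  G_{ij} = <φ_i, φ_j> and b_i = <f, φ_i>, with φ_0 = 1, φ_1 = x, φ_2 = x^2.
G =
  [2, 0, 2/3]
  [0, 2/3, 0]
  [2/3, 0, 2/5],
b = (-8, -12/5, -16/5).
Solving gives a_0 = -3, a_1 = -18/5, a_2 = -3, so
  g(x) = -3*x^2 - 18*x/5 - 3.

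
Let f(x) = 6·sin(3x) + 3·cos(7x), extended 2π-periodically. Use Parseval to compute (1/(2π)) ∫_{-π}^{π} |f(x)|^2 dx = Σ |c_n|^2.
Σ |c_n|^2 = 45/2

Expand |f|^2 and use orthogonality of {sin(nx), cos(mx)} on [-π, π]:
  ∫_{-π}^{π} sin(nx)^2 dx = π, ∫ cos(mx)^2 dx = π, and cross terms integrate to 0.
So ∫_{-π}^{π} f(x)^2 dx = 6^2 · π + 3^2 · π = (36 + 9)π.
Divide by 2π: (36 + 9)/2 = 45/2.
By Parseval, this equals Σ |c_n|^2.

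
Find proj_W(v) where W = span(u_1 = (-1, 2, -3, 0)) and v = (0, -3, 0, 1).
proj_W(v) = (3/7, -6/7, 9/7, 0)

Set up U = [u_1 | ... | u_1] ∈ R^(4×1). The projector onto W = col(U) is P = U (U^T U)^(-1) U^T.
Compute U^T U =
  [14],
and U^T v = (-6).
Solve U^T U · c = U^T v for the coefficients: c = (-3/7). The projection is proj_W(v) = U c.
Check: (v - proj_W(v)) · u_1 = 0  (should be 0).
Result: proj_W(v) = (3/7, -6/7, 9/7, 0).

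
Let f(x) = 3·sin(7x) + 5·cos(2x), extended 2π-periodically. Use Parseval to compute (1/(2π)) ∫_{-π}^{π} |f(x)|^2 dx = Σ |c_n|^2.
Σ |c_n|^2 = 17

Expand |f|^2 and use orthogonality of {sin(nx), cos(mx)} on [-π, π]:
  ∫_{-π}^{π} sin(nx)^2 dx = π, ∫ cos(mx)^2 dx = π, and cross terms integrate to 0.
So ∫_{-π}^{π} f(x)^2 dx = 3^2 · π + 5^2 · π = (9 + 25)π.
Divide by 2π: (9 + 25)/2 = 17.
By Parseval, this equals Σ |c_n|^2.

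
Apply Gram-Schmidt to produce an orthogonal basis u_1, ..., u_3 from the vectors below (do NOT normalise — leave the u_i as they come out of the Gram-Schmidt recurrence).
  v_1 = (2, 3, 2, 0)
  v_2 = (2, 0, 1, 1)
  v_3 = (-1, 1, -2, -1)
Orthogonal basis:
  u_1 = (2, 3, 2, 0)
  u_2 = (22/17, -18/17, 5/17, 1)
  u_3 = (2/3, 5/11, -89/66, 1/66)

Apply the Gram-Schmidt recurrence
  u_1 = v_1
  u_i = v_i − Σ_{j<i} ((v_i · u_j) / (u_j · u_j)) · u_j.

Step by step this gives:
  u_1 = (2, 3, 2, 0)
  u_2 = (22/17, -18/17, 5/17, 1)
  u_3 = (2/3, 5/11, -89/66, 1/66)

Orthogonality check:
  u_2 · u_1 = 0 (should be 0)
  u_3 · u_1 = 0 (should be 0)
  u_3 · u_2 = 0 (should be 0)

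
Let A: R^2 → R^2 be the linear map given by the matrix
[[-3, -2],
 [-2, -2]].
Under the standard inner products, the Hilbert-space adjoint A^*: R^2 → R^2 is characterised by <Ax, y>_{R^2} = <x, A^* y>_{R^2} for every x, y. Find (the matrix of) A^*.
A^* = A^T =
[[-3, -2],
 [-2, -2]]

For real matrices with standard dot products, the defining identity <Ax, y> = <x, A^* y> gives (Ax)^T y = x^T (A^*) y, i.e. x^T A^T y = x^T (A^*) y. Since this holds for all x, y, we must have A^* = A^T. Therefore
A^* =
[[-3, -2],
 [-2, -2]].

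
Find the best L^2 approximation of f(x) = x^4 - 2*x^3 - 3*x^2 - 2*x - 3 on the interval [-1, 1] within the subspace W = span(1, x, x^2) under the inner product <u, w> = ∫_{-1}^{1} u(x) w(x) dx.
g(x) = -15*x^2/7 - 16*x/5 - 108/35

The best approximation g ∈ W is the orthogonal projection of f onto W. Writing g = a_0 + a_1 x + a_2 x^2, the coefficients solve the normal equations G · a = b where
  G_{ij} = <φ_i, φ_j> and b_i = <f, φ_i>, with φ_0 = 1, φ_1 = x, φ_2 = x^2.
G =
  [2, 0, 2/3]
  [0, 2/3, 0]
  [2/3, 0, 2/5],
b = (-38/5, -32/15, -102/35).
Solving gives a_0 = -108/35, a_1 = -16/5, a_2 = -15/7, so
  g(x) = -15*x^2/7 - 16*x/5 - 108/35.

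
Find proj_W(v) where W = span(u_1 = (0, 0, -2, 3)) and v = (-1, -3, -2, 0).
proj_W(v) = (0, 0, -8/13, 12/13)

Set up U = [u_1 | ... | u_1] ∈ R^(4×1). The projector onto W = col(U) is P = U (U^T U)^(-1) U^T.
Compute U^T U =
  [13],
and U^T v = (4).
Solve U^T U · c = U^T v for the coefficients: c = (4/13). The projection is proj_W(v) = U c.
Check: (v - proj_W(v)) · u_1 = 0  (should be 0).
Result: proj_W(v) = (0, 0, -8/13, 12/13).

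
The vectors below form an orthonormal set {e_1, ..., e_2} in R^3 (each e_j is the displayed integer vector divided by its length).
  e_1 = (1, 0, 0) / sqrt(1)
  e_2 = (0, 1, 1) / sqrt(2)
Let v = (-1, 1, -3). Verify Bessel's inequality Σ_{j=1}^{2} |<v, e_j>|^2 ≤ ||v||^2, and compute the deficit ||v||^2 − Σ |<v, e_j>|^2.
Σ |<v, e_j>|^2 = 3; ||v||^2 = 11; deficit = 8

Write each e_j = u_j / sqrt(<u_j, u_j>) where u_j is the displayed integer vector. Then <v, e_j> = <v, u_j> / sqrt(<u_j, u_j>), so |<v, e_j>|^2 = <v, u_j>^2 / <u_j, u_j>.
Coefficients: <v, e_1> = -1/sqrt(1), <v, e_2> = -2/sqrt(2).
Square and sum: Σ |<v, e_j>|^2 = 3.
Compute ||v||^2 = v·v = 11.
Deficit = 11 − 3 = 8 ≥ 0, confirming Bessel's inequality. (The deficit equals ||v − Σ <v,e_j> e_j||^2, the squared distance from v to span{e_j}.)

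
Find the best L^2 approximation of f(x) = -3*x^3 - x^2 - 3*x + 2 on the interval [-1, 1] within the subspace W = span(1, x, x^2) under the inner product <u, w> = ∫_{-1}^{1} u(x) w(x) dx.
g(x) = -x^2 - 24*x/5 + 2

The best approximation g ∈ W is the orthogonal projection of f onto W. Writing g = a_0 + a_1 x + a_2 x^2, the coefficients solve the normal equations G · a = b where
  G_{ij} = <φ_i, φ_j> and b_i = <f, φ_i>, with φ_0 = 1, φ_1 = x, φ_2 = x^2.
G =
  [2, 0, 2/3]
  [0, 2/3, 0]
  [2/3, 0, 2/5],
b = (10/3, -16/5, 14/15).
Solving gives a_0 = 2, a_1 = -24/5, a_2 = -1, so
  g(x) = -x^2 - 24*x/5 + 2.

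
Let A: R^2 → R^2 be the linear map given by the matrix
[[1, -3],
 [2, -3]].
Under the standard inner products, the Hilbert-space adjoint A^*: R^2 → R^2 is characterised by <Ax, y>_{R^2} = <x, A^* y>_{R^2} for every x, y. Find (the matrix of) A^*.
A^* = A^T =
[[1, 2],
 [-3, -3]]

For real matrices with standard dot products, the defining identity <Ax, y> = <x, A^* y> gives (Ax)^T y = x^T (A^*) y, i.e. x^T A^T y = x^T (A^*) y. Since this holds for all x, y, we must have A^* = A^T. Therefore
A^* =
[[1, 2],
 [-3, -3]].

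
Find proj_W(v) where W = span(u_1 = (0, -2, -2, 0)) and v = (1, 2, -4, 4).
proj_W(v) = (0, -1, -1, 0)

Set up U = [u_1 | ... | u_1] ∈ R^(4×1). The projector onto W = col(U) is P = U (U^T U)^(-1) U^T.
Compute U^T U =
  [8],
and U^T v = (4).
Solve U^T U · c = U^T v for the coefficients: c = (1/2). The projection is proj_W(v) = U c.
Check: (v - proj_W(v)) · u_1 = 0  (should be 0).
Result: proj_W(v) = (0, -1, -1, 0).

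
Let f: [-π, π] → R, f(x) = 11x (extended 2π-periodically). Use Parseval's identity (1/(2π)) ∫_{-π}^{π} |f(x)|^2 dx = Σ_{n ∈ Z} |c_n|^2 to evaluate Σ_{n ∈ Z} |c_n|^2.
Σ |c_n|^2 = 121π^2/3

Expand and integrate term by term over [-π, π]:
  ∫ (11x)^2 dx = 121·(2π^3/3); ∫ 2·11·(0)·x dx = 0 (odd integrand); ∫ 0^2 dx = 0·2π.
So (1/(2π)) ∫_{-π}^{π} (11x)^2 dx = 121π^2/3 + 0 = 121π^2/3.
Parseval ⇒ Σ |c_n|^2 = 121π^2/3.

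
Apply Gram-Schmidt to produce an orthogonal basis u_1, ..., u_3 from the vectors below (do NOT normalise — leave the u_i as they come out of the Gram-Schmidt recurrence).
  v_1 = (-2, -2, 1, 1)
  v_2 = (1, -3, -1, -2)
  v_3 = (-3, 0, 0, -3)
Orthogonal basis:
  u_1 = (-2, -2, 1, 1)
  u_2 = (6/5, -14/5, -11/10, -21/10)
  u_3 = (-390/149, 165/149, -15/149, -435/149)

Apply the Gram-Schmidt recurrence
  u_1 = v_1
  u_i = v_i − Σ_{j<i} ((v_i · u_j) / (u_j · u_j)) · u_j.

Step by step this gives:
  u_1 = (-2, -2, 1, 1)
  u_2 = (6/5, -14/5, -11/10, -21/10)
  u_3 = (-390/149, 165/149, -15/149, -435/149)

Orthogonality check:
  u_2 · u_1 = 0 (should be 0)
  u_3 · u_1 = 0 (should be 0)
  u_3 · u_2 = 0 (should be 0)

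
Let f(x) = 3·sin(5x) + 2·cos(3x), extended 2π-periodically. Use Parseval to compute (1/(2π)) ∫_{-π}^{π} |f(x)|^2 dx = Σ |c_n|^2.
Σ |c_n|^2 = 13/2

Expand |f|^2 and use orthogonality of {sin(nx), cos(mx)} on [-π, π]:
  ∫_{-π}^{π} sin(nx)^2 dx = π, ∫ cos(mx)^2 dx = π, and cross terms integrate to 0.
So ∫_{-π}^{π} f(x)^2 dx = 3^2 · π + 2^2 · π = (9 + 4)π.
Divide by 2π: (9 + 4)/2 = 13/2.
By Parseval, this equals Σ |c_n|^2.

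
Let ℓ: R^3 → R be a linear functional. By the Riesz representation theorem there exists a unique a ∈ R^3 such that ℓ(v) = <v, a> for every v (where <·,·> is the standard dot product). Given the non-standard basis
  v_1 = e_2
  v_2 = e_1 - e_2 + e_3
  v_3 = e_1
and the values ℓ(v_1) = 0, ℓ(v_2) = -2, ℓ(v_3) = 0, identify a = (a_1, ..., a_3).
a = (0, 0, -2)

Write a = (a_1, ..., a_3) in the standard basis. For each basis vector v_i, ℓ(v_i) = <v_i, a> is a linear equation in the a_j's. Collect the n equations into a matrix system V a = ℓ, where row i of V is v_i (expressed in the standard basis). Since V is invertible (lower-triangular with 1s on the diagonal, up to permutation), solve by back-substitution:
  V =
[[0, 1, 0],
 [1, -1, 1],
 [1, 0, 0]]
  V a = (0, -2, 0)
Solving gives a = (0, 0, -2).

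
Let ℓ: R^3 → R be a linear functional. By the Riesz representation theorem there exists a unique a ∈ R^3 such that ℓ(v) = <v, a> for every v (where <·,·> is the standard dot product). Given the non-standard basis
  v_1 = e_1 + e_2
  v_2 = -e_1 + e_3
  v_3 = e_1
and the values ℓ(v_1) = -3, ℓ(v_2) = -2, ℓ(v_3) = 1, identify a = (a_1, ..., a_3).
a = (1, -4, -1)

Write a = (a_1, ..., a_3) in the standard basis. For each basis vector v_i, ℓ(v_i) = <v_i, a> is a linear equation in the a_j's. Collect the n equations into a matrix system V a = ℓ, where row i of V is v_i (expressed in the standard basis). Since V is invertible (lower-triangular with 1s on the diagonal, up to permutation), solve by back-substitution:
  V =
[[1, 1, 0],
 [-1, 0, 1],
 [1, 0, 0]]
  V a = (-3, -2, 1)
Solving gives a = (1, -4, -1).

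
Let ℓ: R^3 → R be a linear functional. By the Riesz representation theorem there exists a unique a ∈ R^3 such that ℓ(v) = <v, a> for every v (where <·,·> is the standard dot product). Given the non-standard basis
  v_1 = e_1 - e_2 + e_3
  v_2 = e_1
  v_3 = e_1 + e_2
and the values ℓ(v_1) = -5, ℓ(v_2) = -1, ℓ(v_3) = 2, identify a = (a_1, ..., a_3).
a = (-1, 3, -1)

Write a = (a_1, ..., a_3) in the standard basis. For each basis vector v_i, ℓ(v_i) = <v_i, a> is a linear equation in the a_j's. Collect the n equations into a matrix system V a = ℓ, where row i of V is v_i (expressed in the standard basis). Since V is invertible (lower-triangular with 1s on the diagonal, up to permutation), solve by back-substitution:
  V =
[[1, -1, 1],
 [1, 0, 0],
 [1, 1, 0]]
  V a = (-5, -1, 2)
Solving gives a = (-1, 3, -1).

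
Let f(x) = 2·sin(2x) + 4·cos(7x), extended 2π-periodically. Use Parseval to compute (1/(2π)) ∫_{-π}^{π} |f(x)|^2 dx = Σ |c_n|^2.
Σ |c_n|^2 = 10

Expand |f|^2 and use orthogonality of {sin(nx), cos(mx)} on [-π, π]:
  ∫_{-π}^{π} sin(nx)^2 dx = π, ∫ cos(mx)^2 dx = π, and cross terms integrate to 0.
So ∫_{-π}^{π} f(x)^2 dx = 2^2 · π + 4^2 · π = (4 + 16)π.
Divide by 2π: (4 + 16)/2 = 10.
By Parseval, this equals Σ |c_n|^2.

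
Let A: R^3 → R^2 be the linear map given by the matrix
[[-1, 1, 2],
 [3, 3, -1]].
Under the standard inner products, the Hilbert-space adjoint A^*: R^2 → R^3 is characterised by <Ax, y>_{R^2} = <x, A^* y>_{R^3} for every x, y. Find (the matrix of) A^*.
A^* = A^T =
[[-1, 3],
 [1, 3],
 [2, -1]]

For real matrices with standard dot products, the defining identity <Ax, y> = <x, A^* y> gives (Ax)^T y = x^T (A^*) y, i.e. x^T A^T y = x^T (A^*) y. Since this holds for all x, y, we must have A^* = A^T. Therefore
A^* =
[[-1, 3],
 [1, 3],
 [2, -1]].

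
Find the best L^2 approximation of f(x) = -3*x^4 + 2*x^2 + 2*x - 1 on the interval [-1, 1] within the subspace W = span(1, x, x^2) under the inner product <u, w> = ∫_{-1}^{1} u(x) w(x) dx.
g(x) = -4*x^2/7 + 2*x - 26/35

The best approximation g ∈ W is the orthogonal projection of f onto W. Writing g = a_0 + a_1 x + a_2 x^2, the coefficients solve the normal equations G · a = b where
  G_{ij} = <φ_i, φ_j> and b_i = <f, φ_i>, with φ_0 = 1, φ_1 = x, φ_2 = x^2.
G =
  [2, 0, 2/3]
  [0, 2/3, 0]
  [2/3, 0, 2/5],
b = (-28/15, 4/3, -76/105).
Solving gives a_0 = -26/35, a_1 = 2, a_2 = -4/7, so
  g(x) = -4*x^2/7 + 2*x - 26/35.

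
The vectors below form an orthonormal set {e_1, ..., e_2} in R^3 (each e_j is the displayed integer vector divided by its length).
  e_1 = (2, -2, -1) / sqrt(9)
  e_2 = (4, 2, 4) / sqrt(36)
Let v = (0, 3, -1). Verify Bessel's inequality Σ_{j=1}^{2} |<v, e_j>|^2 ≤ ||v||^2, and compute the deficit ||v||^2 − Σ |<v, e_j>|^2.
Σ |<v, e_j>|^2 = 26/9; ||v||^2 = 10; deficit = 64/9

Write each e_j = u_j / sqrt(<u_j, u_j>) where u_j is the displayed integer vector. Then <v, e_j> = <v, u_j> / sqrt(<u_j, u_j>), so |<v, e_j>|^2 = <v, u_j>^2 / <u_j, u_j>.
Coefficients: <v, e_1> = -5/sqrt(9), <v, e_2> = 2/sqrt(36).
Square and sum: Σ |<v, e_j>|^2 = 26/9.
Compute ||v||^2 = v·v = 10.
Deficit = 10 − 26/9 = 64/9 ≥ 0, confirming Bessel's inequality. (The deficit equals ||v − Σ <v,e_j> e_j||^2, the squared distance from v to span{e_j}.)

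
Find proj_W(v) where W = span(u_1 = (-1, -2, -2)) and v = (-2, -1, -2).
proj_W(v) = (-8/9, -16/9, -16/9)

Set up U = [u_1 | ... | u_1] ∈ R^(3×1). The projector onto W = col(U) is P = U (U^T U)^(-1) U^T.
Compute U^T U =
  [9],
and U^T v = (8).
Solve U^T U · c = U^T v for the coefficients: c = (8/9). The projection is proj_W(v) = U c.
Check: (v - proj_W(v)) · u_1 = 0  (should be 0).
Result: proj_W(v) = (-8/9, -16/9, -16/9).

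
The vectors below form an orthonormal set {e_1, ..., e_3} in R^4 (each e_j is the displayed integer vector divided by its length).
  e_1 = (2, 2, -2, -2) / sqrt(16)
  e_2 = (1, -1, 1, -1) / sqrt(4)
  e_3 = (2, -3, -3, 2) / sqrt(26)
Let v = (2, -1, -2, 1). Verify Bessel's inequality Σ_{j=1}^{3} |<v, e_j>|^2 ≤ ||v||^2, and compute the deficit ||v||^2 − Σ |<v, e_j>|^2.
Σ |<v, e_j>|^2 = 251/26; ||v||^2 = 10; deficit = 9/26

Write each e_j = u_j / sqrt(<u_j, u_j>) where u_j is the displayed integer vector. Then <v, e_j> = <v, u_j> / sqrt(<u_j, u_j>), so |<v, e_j>|^2 = <v, u_j>^2 / <u_j, u_j>.
Coefficients: <v, e_1> = 4/sqrt(16), <v, e_2> = 0/sqrt(4), <v, e_3> = 15/sqrt(26).
Square and sum: Σ |<v, e_j>|^2 = 251/26.
Compute ||v||^2 = v·v = 10.
Deficit = 10 − 251/26 = 9/26 ≥ 0, confirming Bessel's inequality. (The deficit equals ||v − Σ <v,e_j> e_j||^2, the squared distance from v to span{e_j}.)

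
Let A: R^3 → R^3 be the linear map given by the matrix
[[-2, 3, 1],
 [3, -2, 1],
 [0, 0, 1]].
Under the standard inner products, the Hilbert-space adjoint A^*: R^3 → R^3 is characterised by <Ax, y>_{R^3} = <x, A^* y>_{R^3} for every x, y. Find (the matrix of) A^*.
A^* = A^T =
[[-2, 3, 0],
 [3, -2, 0],
 [1, 1, 1]]

For real matrices with standard dot products, the defining identity <Ax, y> = <x, A^* y> gives (Ax)^T y = x^T (A^*) y, i.e. x^T A^T y = x^T (A^*) y. Since this holds for all x, y, we must have A^* = A^T. Therefore
A^* =
[[-2, 3, 0],
 [3, -2, 0],
 [1, 1, 1]].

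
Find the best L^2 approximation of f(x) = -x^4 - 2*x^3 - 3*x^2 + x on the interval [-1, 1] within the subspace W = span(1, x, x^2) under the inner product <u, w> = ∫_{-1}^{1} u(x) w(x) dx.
g(x) = -27*x^2/7 - x/5 + 3/35

The best approximation g ∈ W is the orthogonal projection of f onto W. Writing g = a_0 + a_1 x + a_2 x^2, the coefficients solve the normal equations G · a = b where
  G_{ij} = <φ_i, φ_j> and b_i = <f, φ_i>, with φ_0 = 1, φ_1 = x, φ_2 = x^2.
G =
  [2, 0, 2/3]
  [0, 2/3, 0]
  [2/3, 0, 2/5],
b = (-12/5, -2/15, -52/35).
Solving gives a_0 = 3/35, a_1 = -1/5, a_2 = -27/7, so
  g(x) = -27*x^2/7 - x/5 + 3/35.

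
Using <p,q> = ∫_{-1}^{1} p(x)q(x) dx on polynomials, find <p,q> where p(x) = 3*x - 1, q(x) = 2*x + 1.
<p,q> = 2

Expand the product: p(x)·q(x) = 6*x^2 + x - 1.
∫_{-1}^{1} of each monomial x^k gives [2/(k+1) if k even, 0 if k odd]. Integrating term-by-term (or equivalently evaluating the antiderivative F(x) = 2*x^3 + x^2/2 - x at the endpoints):
  F(1) − F(−1) = 3/2 − (-1/2) = 2.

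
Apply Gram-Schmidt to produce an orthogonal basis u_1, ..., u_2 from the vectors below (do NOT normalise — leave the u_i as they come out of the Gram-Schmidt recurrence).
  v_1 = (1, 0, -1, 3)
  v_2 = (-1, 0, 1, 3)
Orthogonal basis:
  u_1 = (1, 0, -1, 3)
  u_2 = (-18/11, 0, 18/11, 12/11)

Apply the Gram-Schmidt recurrence
  u_1 = v_1
  u_i = v_i − Σ_{j<i} ((v_i · u_j) / (u_j · u_j)) · u_j.

Step by step this gives:
  u_1 = (1, 0, -1, 3)
  u_2 = (-18/11, 0, 18/11, 12/11)

Orthogonality check:
  u_2 · u_1 = 0 (should be 0)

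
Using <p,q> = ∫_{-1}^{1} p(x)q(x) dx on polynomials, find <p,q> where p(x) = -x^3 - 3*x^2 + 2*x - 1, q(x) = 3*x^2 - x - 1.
<p,q> = -38/15

Expand the product: p(x)·q(x) = -3*x^5 - 8*x^4 + 10*x^3 - 2*x^2 - x + 1.
∫_{-1}^{1} of each monomial x^k gives [2/(k+1) if k even, 0 if k odd]. Integrating term-by-term (or equivalently evaluating the antiderivative F(x) = -x^6/2 - 8*x^5/5 + 5*x^4/2 - 2*x^3/3 - x^2/2 + x at the endpoints):
  F(1) − F(−1) = 7/30 − (83/30) = -38/15.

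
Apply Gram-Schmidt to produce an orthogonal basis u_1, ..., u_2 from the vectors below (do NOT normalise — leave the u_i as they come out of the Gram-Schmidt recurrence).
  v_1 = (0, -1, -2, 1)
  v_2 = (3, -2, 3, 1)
Orthogonal basis:
  u_1 = (0, -1, -2, 1)
  u_2 = (3, -5/2, 2, 3/2)

Apply the Gram-Schmidt recurrence
  u_1 = v_1
  u_i = v_i − Σ_{j<i} ((v_i · u_j) / (u_j · u_j)) · u_j.

Step by step this gives:
  u_1 = (0, -1, -2, 1)
  u_2 = (3, -5/2, 2, 3/2)

Orthogonality check:
  u_2 · u_1 = 0 (should be 0)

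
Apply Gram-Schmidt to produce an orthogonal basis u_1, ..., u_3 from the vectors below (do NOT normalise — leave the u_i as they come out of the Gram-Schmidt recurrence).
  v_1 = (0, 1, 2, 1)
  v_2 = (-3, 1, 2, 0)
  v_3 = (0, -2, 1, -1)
Orthogonal basis:
  u_1 = (0, 1, 2, 1)
  u_2 = (-3, 1/6, 1/3, -5/6)
  u_3 = (15/59, -109/59, 77/59, -45/59)

Apply the Gram-Schmidt recurrence
  u_1 = v_1
  u_i = v_i − Σ_{j<i} ((v_i · u_j) / (u_j · u_j)) · u_j.

Step by step this gives:
  u_1 = (0, 1, 2, 1)
  u_2 = (-3, 1/6, 1/3, -5/6)
  u_3 = (15/59, -109/59, 77/59, -45/59)

Orthogonality check:
  u_2 · u_1 = 0 (should be 0)
  u_3 · u_1 = 0 (should be 0)
  u_3 · u_2 = 0 (should be 0)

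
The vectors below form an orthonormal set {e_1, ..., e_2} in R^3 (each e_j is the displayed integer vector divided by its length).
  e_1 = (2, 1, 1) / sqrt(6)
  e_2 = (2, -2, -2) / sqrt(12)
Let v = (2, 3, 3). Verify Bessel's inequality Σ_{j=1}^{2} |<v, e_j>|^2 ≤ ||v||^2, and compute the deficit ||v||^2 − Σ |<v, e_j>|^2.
Σ |<v, e_j>|^2 = 22; ||v||^2 = 22; deficit = 0

Write each e_j = u_j / sqrt(<u_j, u_j>) where u_j is the displayed integer vector. Then <v, e_j> = <v, u_j> / sqrt(<u_j, u_j>), so |<v, e_j>|^2 = <v, u_j>^2 / <u_j, u_j>.
Coefficients: <v, e_1> = 10/sqrt(6), <v, e_2> = -8/sqrt(12).
Square and sum: Σ |<v, e_j>|^2 = 22.
Compute ||v||^2 = v·v = 22.
Deficit = 22 − 22 = 0 ≥ 0, confirming Bessel's inequality. (The deficit equals ||v − Σ <v,e_j> e_j||^2, the squared distance from v to span{e_j}.)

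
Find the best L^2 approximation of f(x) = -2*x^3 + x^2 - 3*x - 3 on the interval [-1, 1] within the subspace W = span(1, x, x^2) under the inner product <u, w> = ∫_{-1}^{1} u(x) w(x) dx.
g(x) = x^2 - 21*x/5 - 3

The best approximation g ∈ W is the orthogonal projection of f onto W. Writing g = a_0 + a_1 x + a_2 x^2, the coefficients solve the normal equations G · a = b where
  G_{ij} = <φ_i, φ_j> and b_i = <f, φ_i>, with φ_0 = 1, φ_1 = x, φ_2 = x^2.
G =
  [2, 0, 2/3]
  [0, 2/3, 0]
  [2/3, 0, 2/5],
b = (-16/3, -14/5, -8/5).
Solving gives a_0 = -3, a_1 = -21/5, a_2 = 1, so
  g(x) = x^2 - 21*x/5 - 3.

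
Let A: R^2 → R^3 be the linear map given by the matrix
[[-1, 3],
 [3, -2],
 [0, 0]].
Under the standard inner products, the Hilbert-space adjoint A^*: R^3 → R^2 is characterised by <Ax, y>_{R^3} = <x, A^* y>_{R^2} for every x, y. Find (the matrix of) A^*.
A^* = A^T =
[[-1, 3, 0],
 [3, -2, 0]]

For real matrices with standard dot products, the defining identity <Ax, y> = <x, A^* y> gives (Ax)^T y = x^T (A^*) y, i.e. x^T A^T y = x^T (A^*) y. Since this holds for all x, y, we must have A^* = A^T. Therefore
A^* =
[[-1, 3, 0],
 [3, -2, 0]].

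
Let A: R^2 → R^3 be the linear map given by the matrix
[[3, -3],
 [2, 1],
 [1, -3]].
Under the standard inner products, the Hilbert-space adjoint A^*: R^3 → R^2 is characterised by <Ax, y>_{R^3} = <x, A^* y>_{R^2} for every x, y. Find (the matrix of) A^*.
A^* = A^T =
[[3, 2, 1],
 [-3, 1, -3]]

For real matrices with standard dot products, the defining identity <Ax, y> = <x, A^* y> gives (Ax)^T y = x^T (A^*) y, i.e. x^T A^T y = x^T (A^*) y. Since this holds for all x, y, we must have A^* = A^T. Therefore
A^* =
[[3, 2, 1],
 [-3, 1, -3]].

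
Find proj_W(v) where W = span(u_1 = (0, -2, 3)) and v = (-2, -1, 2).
proj_W(v) = (0, -16/13, 24/13)

Set up U = [u_1 | ... | u_1] ∈ R^(3×1). The projector onto W = col(U) is P = U (U^T U)^(-1) U^T.
Compute U^T U =
  [13],
and U^T v = (8).
Solve U^T U · c = U^T v for the coefficients: c = (8/13). The projection is proj_W(v) = U c.
Check: (v - proj_W(v)) · u_1 = 0  (should be 0).
Result: proj_W(v) = (0, -16/13, 24/13).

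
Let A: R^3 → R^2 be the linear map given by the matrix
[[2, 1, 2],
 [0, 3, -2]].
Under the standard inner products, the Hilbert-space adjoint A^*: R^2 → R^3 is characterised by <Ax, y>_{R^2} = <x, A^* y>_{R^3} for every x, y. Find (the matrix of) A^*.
A^* = A^T =
[[2, 0],
 [1, 3],
 [2, -2]]

For real matrices with standard dot products, the defining identity <Ax, y> = <x, A^* y> gives (Ax)^T y = x^T (A^*) y, i.e. x^T A^T y = x^T (A^*) y. Since this holds for all x, y, we must have A^* = A^T. Therefore
A^* =
[[2, 0],
 [1, 3],
 [2, -2]].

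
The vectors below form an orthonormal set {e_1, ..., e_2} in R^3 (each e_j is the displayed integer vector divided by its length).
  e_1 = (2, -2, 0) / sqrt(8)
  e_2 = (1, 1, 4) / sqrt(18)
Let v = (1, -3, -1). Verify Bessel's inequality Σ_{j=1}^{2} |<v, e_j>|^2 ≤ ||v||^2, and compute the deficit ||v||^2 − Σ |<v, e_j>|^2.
Σ |<v, e_j>|^2 = 10; ||v||^2 = 11; deficit = 1

Write each e_j = u_j / sqrt(<u_j, u_j>) where u_j is the displayed integer vector. Then <v, e_j> = <v, u_j> / sqrt(<u_j, u_j>), so |<v, e_j>|^2 = <v, u_j>^2 / <u_j, u_j>.
Coefficients: <v, e_1> = 8/sqrt(8), <v, e_2> = -6/sqrt(18).
Square and sum: Σ |<v, e_j>|^2 = 10.
Compute ||v||^2 = v·v = 11.
Deficit = 11 − 10 = 1 ≥ 0, confirming Bessel's inequality. (The deficit equals ||v − Σ <v,e_j> e_j||^2, the squared distance from v to span{e_j}.)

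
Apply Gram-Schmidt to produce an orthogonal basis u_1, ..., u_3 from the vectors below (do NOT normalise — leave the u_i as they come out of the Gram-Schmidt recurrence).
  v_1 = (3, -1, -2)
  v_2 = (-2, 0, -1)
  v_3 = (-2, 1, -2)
Orthogonal basis:
  u_1 = (3, -1, -2)
  u_2 = (-8/7, -2/7, -11/7)
  u_3 = (1/6, 7/6, -1/3)

Apply the Gram-Schmidt recurrence
  u_1 = v_1
  u_i = v_i − Σ_{j<i} ((v_i · u_j) / (u_j · u_j)) · u_j.

Step by step this gives:
  u_1 = (3, -1, -2)
  u_2 = (-8/7, -2/7, -11/7)
  u_3 = (1/6, 7/6, -1/3)

Orthogonality check:
  u_2 · u_1 = 0 (should be 0)
  u_3 · u_1 = 0 (should be 0)
  u_3 · u_2 = 0 (should be 0)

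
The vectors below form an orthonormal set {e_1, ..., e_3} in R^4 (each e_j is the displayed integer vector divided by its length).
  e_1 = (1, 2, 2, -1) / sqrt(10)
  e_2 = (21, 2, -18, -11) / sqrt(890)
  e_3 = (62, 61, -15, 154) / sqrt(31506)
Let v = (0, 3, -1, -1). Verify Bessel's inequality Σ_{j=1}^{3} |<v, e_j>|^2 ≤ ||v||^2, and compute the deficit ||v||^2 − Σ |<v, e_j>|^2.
Σ |<v, e_j>|^2 = 697/177; ||v||^2 = 11; deficit = 1250/177

Write each e_j = u_j / sqrt(<u_j, u_j>) where u_j is the displayed integer vector. Then <v, e_j> = <v, u_j> / sqrt(<u_j, u_j>), so |<v, e_j>|^2 = <v, u_j>^2 / <u_j, u_j>.
Coefficients: <v, e_1> = 5/sqrt(10), <v, e_2> = 35/sqrt(890), <v, e_3> = 44/sqrt(31506).
Square and sum: Σ |<v, e_j>|^2 = 697/177.
Compute ||v||^2 = v·v = 11.
Deficit = 11 − 697/177 = 1250/177 ≥ 0, confirming Bessel's inequality. (The deficit equals ||v − Σ <v,e_j> e_j||^2, the squared distance from v to span{e_j}.)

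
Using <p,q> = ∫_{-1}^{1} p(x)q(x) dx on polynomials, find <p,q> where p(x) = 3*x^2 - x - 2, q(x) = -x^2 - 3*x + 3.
<p,q> = -58/15

Expand the product: p(x)·q(x) = -3*x^4 - 8*x^3 + 14*x^2 + 3*x - 6.
∫_{-1}^{1} of each monomial x^k gives [2/(k+1) if k even, 0 if k odd]. Integrating term-by-term (or equivalently evaluating the antiderivative F(x) = -3*x^5/5 - 2*x^4 + 14*x^3/3 + 3*x^2/2 - 6*x at the endpoints):
  F(1) − F(−1) = -73/30 − (43/30) = -58/15.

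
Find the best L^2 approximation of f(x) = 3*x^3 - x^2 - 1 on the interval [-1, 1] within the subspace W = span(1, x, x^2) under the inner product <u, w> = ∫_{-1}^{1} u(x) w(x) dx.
g(x) = -x^2 + 9*x/5 - 1

The best approximation g ∈ W is the orthogonal projection of f onto W. Writing g = a_0 + a_1 x + a_2 x^2, the coefficients solve the normal equations G · a = b where
  G_{ij} = <φ_i, φ_j> and b_i = <f, φ_i>, with φ_0 = 1, φ_1 = x, φ_2 = x^2.
G =
  [2, 0, 2/3]
  [0, 2/3, 0]
  [2/3, 0, 2/5],
b = (-8/3, 6/5, -16/15).
Solving gives a_0 = -1, a_1 = 9/5, a_2 = -1, so
  g(x) = -x^2 + 9*x/5 - 1.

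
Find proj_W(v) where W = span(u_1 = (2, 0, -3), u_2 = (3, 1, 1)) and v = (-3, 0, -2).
proj_W(v) = (-363/134, -143/134, -121/67)

Set up U = [u_1 | ... | u_2] ∈ R^(3×2). The projector onto W = col(U) is P = U (U^T U)^(-1) U^T.
Compute U^T U =
  [13, 3]
  [3, 11],
and U^T v = (0, -11).
Solve U^T U · c = U^T v for the coefficients: c = (33/134, -143/134). The projection is proj_W(v) = U c.
Check: (v - proj_W(v)) · u_1 = 0  (should be 0).
Check: (v - proj_W(v)) · u_2 = 0  (should be 0).
Result: proj_W(v) = (-363/134, -143/134, -121/67).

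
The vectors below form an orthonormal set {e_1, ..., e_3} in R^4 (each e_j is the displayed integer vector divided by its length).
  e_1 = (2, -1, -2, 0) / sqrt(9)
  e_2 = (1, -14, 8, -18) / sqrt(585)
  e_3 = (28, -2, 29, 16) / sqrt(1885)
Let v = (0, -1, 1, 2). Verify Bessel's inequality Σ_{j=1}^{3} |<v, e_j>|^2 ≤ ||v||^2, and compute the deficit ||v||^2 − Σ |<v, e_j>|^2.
Σ |<v, e_j>|^2 = 74/29; ||v||^2 = 6; deficit = 100/29

Write each e_j = u_j / sqrt(<u_j, u_j>) where u_j is the displayed integer vector. Then <v, e_j> = <v, u_j> / sqrt(<u_j, u_j>), so |<v, e_j>|^2 = <v, u_j>^2 / <u_j, u_j>.
Coefficients: <v, e_1> = -1/sqrt(9), <v, e_2> = -14/sqrt(585), <v, e_3> = 63/sqrt(1885).
Square and sum: Σ |<v, e_j>|^2 = 74/29.
Compute ||v||^2 = v·v = 6.
Deficit = 6 − 74/29 = 100/29 ≥ 0, confirming Bessel's inequality. (The deficit equals ||v − Σ <v,e_j> e_j||^2, the squared distance from v to span{e_j}.)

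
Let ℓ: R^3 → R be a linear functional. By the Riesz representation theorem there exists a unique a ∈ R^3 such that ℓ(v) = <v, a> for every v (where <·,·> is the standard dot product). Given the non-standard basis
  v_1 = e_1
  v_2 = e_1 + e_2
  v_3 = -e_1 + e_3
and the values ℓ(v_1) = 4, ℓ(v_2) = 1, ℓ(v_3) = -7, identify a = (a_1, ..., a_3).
a = (4, -3, -3)

Write a = (a_1, ..., a_3) in the standard basis. For each basis vector v_i, ℓ(v_i) = <v_i, a> is a linear equation in the a_j's. Collect the n equations into a matrix system V a = ℓ, where row i of V is v_i (expressed in the standard basis). Since V is invertible (lower-triangular with 1s on the diagonal, up to permutation), solve by back-substitution:
  V =
[[1, 0, 0],
 [1, 1, 0],
 [-1, 0, 1]]
  V a = (4, 1, -7)
Solving gives a = (4, -3, -3).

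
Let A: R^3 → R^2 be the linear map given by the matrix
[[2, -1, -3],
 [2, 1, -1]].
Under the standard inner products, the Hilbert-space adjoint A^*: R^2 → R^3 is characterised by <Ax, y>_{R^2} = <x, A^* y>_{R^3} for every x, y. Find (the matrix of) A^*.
A^* = A^T =
[[2, 2],
 [-1, 1],
 [-3, -1]]

For real matrices with standard dot products, the defining identity <Ax, y> = <x, A^* y> gives (Ax)^T y = x^T (A^*) y, i.e. x^T A^T y = x^T (A^*) y. Since this holds for all x, y, we must have A^* = A^T. Therefore
A^* =
[[2, 2],
 [-1, 1],
 [-3, -1]].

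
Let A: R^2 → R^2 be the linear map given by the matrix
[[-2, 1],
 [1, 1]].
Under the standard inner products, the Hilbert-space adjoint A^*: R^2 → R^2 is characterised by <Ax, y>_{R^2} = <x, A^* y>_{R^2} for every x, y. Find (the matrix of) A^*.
A^* = A^T =
[[-2, 1],
 [1, 1]]

For real matrices with standard dot products, the defining identity <Ax, y> = <x, A^* y> gives (Ax)^T y = x^T (A^*) y, i.e. x^T A^T y = x^T (A^*) y. Since this holds for all x, y, we must have A^* = A^T. Therefore
A^* =
[[-2, 1],
 [1, 1]].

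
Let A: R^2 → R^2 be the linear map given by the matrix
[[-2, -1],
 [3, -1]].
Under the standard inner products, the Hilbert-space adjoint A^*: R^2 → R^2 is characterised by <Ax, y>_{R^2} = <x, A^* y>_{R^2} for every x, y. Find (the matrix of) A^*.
A^* = A^T =
[[-2, 3],
 [-1, -1]]

For real matrices with standard dot products, the defining identity <Ax, y> = <x, A^* y> gives (Ax)^T y = x^T (A^*) y, i.e. x^T A^T y = x^T (A^*) y. Since this holds for all x, y, we must have A^* = A^T. Therefore
A^* =
[[-2, 3],
 [-1, -1]].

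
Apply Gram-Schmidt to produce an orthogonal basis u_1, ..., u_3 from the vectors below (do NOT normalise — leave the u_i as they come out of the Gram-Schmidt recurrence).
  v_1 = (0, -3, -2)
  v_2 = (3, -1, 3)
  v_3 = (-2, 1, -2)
Orthogonal basis:
  u_1 = (0, -3, -2)
  u_2 = (3, -22/13, 33/13)
  u_3 = (11/119, 6/119, -9/119)

Apply the Gram-Schmidt recurrence
  u_1 = v_1
  u_i = v_i − Σ_{j<i} ((v_i · u_j) / (u_j · u_j)) · u_j.

Step by step this gives:
  u_1 = (0, -3, -2)
  u_2 = (3, -22/13, 33/13)
  u_3 = (11/119, 6/119, -9/119)

Orthogonality check:
  u_2 · u_1 = 0 (should be 0)
  u_3 · u_1 = 0 (should be 0)
  u_3 · u_2 = 0 (should be 0)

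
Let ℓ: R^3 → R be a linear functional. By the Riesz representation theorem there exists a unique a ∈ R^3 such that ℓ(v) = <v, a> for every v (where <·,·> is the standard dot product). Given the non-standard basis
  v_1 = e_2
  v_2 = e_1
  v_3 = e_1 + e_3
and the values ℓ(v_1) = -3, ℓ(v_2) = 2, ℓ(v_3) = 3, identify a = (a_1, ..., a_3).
a = (2, -3, 1)

Write a = (a_1, ..., a_3) in the standard basis. For each basis vector v_i, ℓ(v_i) = <v_i, a> is a linear equation in the a_j's. Collect the n equations into a matrix system V a = ℓ, where row i of V is v_i (expressed in the standard basis). Since V is invertible (lower-triangular with 1s on the diagonal, up to permutation), solve by back-substitution:
  V =
[[0, 1, 0],
 [1, 0, 0],
 [1, 0, 1]]
  V a = (-3, 2, 3)
Solving gives a = (2, -3, 1).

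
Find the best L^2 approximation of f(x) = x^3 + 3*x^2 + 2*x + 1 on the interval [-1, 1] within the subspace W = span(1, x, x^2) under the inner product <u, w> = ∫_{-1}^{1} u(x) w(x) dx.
g(x) = 3*x^2 + 13*x/5 + 1

The best approximation g ∈ W is the orthogonal projection of f onto W. Writing g = a_0 + a_1 x + a_2 x^2, the coefficients solve the normal equations G · a = b where
  G_{ij} = <φ_i, φ_j> and b_i = <f, φ_i>, with φ_0 = 1, φ_1 = x, φ_2 = x^2.
G =
  [2, 0, 2/3]
  [0, 2/3, 0]
  [2/3, 0, 2/5],
b = (4, 26/15, 28/15).
Solving gives a_0 = 1, a_1 = 13/5, a_2 = 3, so
  g(x) = 3*x^2 + 13*x/5 + 1.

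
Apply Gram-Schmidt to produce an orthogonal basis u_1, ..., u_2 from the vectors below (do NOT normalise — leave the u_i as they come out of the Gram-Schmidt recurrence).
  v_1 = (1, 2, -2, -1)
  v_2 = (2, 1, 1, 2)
Orthogonal basis:
  u_1 = (1, 2, -2, -1)
  u_2 = (2, 1, 1, 2)

Apply the Gram-Schmidt recurrence
  u_1 = v_1
  u_i = v_i − Σ_{j<i} ((v_i · u_j) / (u_j · u_j)) · u_j.

Step by step this gives:
  u_1 = (1, 2, -2, -1)
  u_2 = (2, 1, 1, 2)

Orthogonality check:
  u_2 · u_1 = 0 (should be 0)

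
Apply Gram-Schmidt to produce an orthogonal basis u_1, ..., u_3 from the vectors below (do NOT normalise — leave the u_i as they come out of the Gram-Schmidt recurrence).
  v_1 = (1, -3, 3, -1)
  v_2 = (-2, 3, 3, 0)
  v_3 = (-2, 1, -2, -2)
Orthogonal basis:
  u_1 = (1, -3, 3, -1)
  u_2 = (-19/10, 27/10, 33/10, -1/10)
  u_3 = (-168/109, -79/218, -145/218, -267/109)

Apply the Gram-Schmidt recurrence
  u_1 = v_1
  u_i = v_i − Σ_{j<i} ((v_i · u_j) / (u_j · u_j)) · u_j.

Step by step this gives:
  u_1 = (1, -3, 3, -1)
  u_2 = (-19/10, 27/10, 33/10, -1/10)
  u_3 = (-168/109, -79/218, -145/218, -267/109)

Orthogonality check:
  u_2 · u_1 = 0 (should be 0)
  u_3 · u_1 = 0 (should be 0)
  u_3 · u_2 = 0 (should be 0)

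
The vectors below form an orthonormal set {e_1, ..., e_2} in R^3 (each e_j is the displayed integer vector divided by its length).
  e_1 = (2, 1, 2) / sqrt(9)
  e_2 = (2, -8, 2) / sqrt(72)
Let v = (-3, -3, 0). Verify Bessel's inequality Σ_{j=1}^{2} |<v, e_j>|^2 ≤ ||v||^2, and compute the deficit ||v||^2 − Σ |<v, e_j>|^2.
Σ |<v, e_j>|^2 = 27/2; ||v||^2 = 18; deficit = 9/2

Write each e_j = u_j / sqrt(<u_j, u_j>) where u_j is the displayed integer vector. Then <v, e_j> = <v, u_j> / sqrt(<u_j, u_j>), so |<v, e_j>|^2 = <v, u_j>^2 / <u_j, u_j>.
Coefficients: <v, e_1> = -9/sqrt(9), <v, e_2> = 18/sqrt(72).
Square and sum: Σ |<v, e_j>|^2 = 27/2.
Compute ||v||^2 = v·v = 18.
Deficit = 18 − 27/2 = 9/2 ≥ 0, confirming Bessel's inequality. (The deficit equals ||v − Σ <v,e_j> e_j||^2, the squared distance from v to span{e_j}.)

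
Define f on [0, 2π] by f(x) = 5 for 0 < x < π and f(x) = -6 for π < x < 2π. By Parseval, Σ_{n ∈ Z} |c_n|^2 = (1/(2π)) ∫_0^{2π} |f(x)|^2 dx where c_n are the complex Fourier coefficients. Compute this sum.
Σ |c_n|^2 = 61/2

Parseval equates the L^2 energy of f (normalised by 1/(2π)) with the ℓ^2 sum of its Fourier coefficients: (1/(2π)) ∫_0^{2π} |f|^2 = Σ |c_n|^2.
Compute the left side: (1/(2π)) [∫_0^π 5^2 dx + ∫_π^{2π} (-6)^2 dx] = (1/(2π)) · (25π + 36π) = (25 + 36)/2 = 61/2.
So Σ_{n ∈ Z} |c_n|^2 = 61/2.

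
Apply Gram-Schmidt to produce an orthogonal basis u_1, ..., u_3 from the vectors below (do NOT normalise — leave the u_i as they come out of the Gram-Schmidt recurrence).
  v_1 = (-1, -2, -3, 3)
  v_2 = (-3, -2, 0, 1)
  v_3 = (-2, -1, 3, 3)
Orthogonal basis:
  u_1 = (-1, -2, -3, 3)
  u_2 = (-59/23, -26/23, 30/23, -7/23)
  u_3 = (47/74, 16/37, 84/37, 205/74)

Apply the Gram-Schmidt recurrence
  u_1 = v_1
  u_i = v_i − Σ_{j<i} ((v_i · u_j) / (u_j · u_j)) · u_j.

Step by step this gives:
  u_1 = (-1, -2, -3, 3)
  u_2 = (-59/23, -26/23, 30/23, -7/23)
  u_3 = (47/74, 16/37, 84/37, 205/74)

Orthogonality check:
  u_2 · u_1 = 0 (should be 0)
  u_3 · u_1 = 0 (should be 0)
  u_3 · u_2 = 0 (should be 0)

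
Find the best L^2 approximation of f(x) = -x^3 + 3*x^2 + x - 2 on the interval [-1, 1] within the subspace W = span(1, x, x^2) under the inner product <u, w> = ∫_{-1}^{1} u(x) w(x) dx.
g(x) = 3*x^2 + 2*x/5 - 2

The best approximation g ∈ W is the orthogonal projection of f onto W. Writing g = a_0 + a_1 x + a_2 x^2, the coefficients solve the normal equations G · a = b where
  G_{ij} = <φ_i, φ_j> and b_i = <f, φ_i>, with φ_0 = 1, φ_1 = x, φ_2 = x^2.
G =
  [2, 0, 2/3]
  [0, 2/3, 0]
  [2/3, 0, 2/5],
b = (-2, 4/15, -2/15).
Solving gives a_0 = -2, a_1 = 2/5, a_2 = 3, so
  g(x) = 3*x^2 + 2*x/5 - 2.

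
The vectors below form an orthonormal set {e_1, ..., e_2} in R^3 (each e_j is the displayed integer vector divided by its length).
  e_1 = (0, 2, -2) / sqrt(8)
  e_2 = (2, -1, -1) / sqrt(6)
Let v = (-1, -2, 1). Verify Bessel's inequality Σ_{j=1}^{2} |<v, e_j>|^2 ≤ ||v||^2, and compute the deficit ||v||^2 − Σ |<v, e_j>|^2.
Σ |<v, e_j>|^2 = 14/3; ||v||^2 = 6; deficit = 4/3

Write each e_j = u_j / sqrt(<u_j, u_j>) where u_j is the displayed integer vector. Then <v, e_j> = <v, u_j> / sqrt(<u_j, u_j>), so |<v, e_j>|^2 = <v, u_j>^2 / <u_j, u_j>.
Coefficients: <v, e_1> = -6/sqrt(8), <v, e_2> = -1/sqrt(6).
Square and sum: Σ |<v, e_j>|^2 = 14/3.
Compute ||v||^2 = v·v = 6.
Deficit = 6 − 14/3 = 4/3 ≥ 0, confirming Bessel's inequality. (The deficit equals ||v − Σ <v,e_j> e_j||^2, the squared distance from v to span{e_j}.)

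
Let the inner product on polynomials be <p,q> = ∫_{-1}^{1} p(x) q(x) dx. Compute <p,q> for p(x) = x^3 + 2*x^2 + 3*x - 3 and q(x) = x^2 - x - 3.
<p,q> = 52/5

Expand the product: p(x)·q(x) = x^5 + x^4 - 2*x^3 - 12*x^2 - 6*x + 9.
∫_{-1}^{1} of each monomial x^k gives [2/(k+1) if k even, 0 if k odd]. Integrating term-by-term (or equivalently evaluating the antiderivative F(x) = x^6/6 + x^5/5 - x^4/2 - 4*x^3 - 3*x^2 + 9*x at the endpoints):
  F(1) − F(−1) = 28/15 − (-128/15) = 52/5.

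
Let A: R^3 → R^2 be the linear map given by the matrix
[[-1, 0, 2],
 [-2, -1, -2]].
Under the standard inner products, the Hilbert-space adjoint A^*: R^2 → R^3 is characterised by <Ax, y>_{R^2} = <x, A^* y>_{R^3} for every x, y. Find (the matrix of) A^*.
A^* = A^T =
[[-1, -2],
 [0, -1],
 [2, -2]]

For real matrices with standard dot products, the defining identity <Ax, y> = <x, A^* y> gives (Ax)^T y = x^T (A^*) y, i.e. x^T A^T y = x^T (A^*) y. Since this holds for all x, y, we must have A^* = A^T. Therefore
A^* =
[[-1, -2],
 [0, -1],
 [2, -2]].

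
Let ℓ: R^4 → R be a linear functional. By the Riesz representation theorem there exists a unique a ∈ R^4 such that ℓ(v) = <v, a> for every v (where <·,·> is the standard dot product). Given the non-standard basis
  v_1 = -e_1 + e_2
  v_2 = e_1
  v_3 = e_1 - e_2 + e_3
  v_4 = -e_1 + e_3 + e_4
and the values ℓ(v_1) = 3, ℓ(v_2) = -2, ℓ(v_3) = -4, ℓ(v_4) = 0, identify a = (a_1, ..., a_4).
a = (-2, 1, -1, -1)

Write a = (a_1, ..., a_4) in the standard basis. For each basis vector v_i, ℓ(v_i) = <v_i, a> is a linear equation in the a_j's. Collect the n equations into a matrix system V a = ℓ, where row i of V is v_i (expressed in the standard basis). Since V is invertible (lower-triangular with 1s on the diagonal, up to permutation), solve by back-substitution:
  V =
[[-1, 1, 0, 0],
 [1, 0, 0, 0],
 [1, -1, 1, 0],
 [-1, 0, 1, 1]]
  V a = (3, -2, -4, 0)
Solving gives a = (-2, 1, -1, -1).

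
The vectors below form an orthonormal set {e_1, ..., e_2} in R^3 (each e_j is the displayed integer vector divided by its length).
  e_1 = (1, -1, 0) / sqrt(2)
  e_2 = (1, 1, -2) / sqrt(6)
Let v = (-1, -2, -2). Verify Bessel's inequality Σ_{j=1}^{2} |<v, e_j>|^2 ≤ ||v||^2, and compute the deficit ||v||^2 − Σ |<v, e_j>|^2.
Σ |<v, e_j>|^2 = 2/3; ||v||^2 = 9; deficit = 25/3

Write each e_j = u_j / sqrt(<u_j, u_j>) where u_j is the displayed integer vector. Then <v, e_j> = <v, u_j> / sqrt(<u_j, u_j>), so |<v, e_j>|^2 = <v, u_j>^2 / <u_j, u_j>.
Coefficients: <v, e_1> = 1/sqrt(2), <v, e_2> = 1/sqrt(6).
Square and sum: Σ |<v, e_j>|^2 = 2/3.
Compute ||v||^2 = v·v = 9.
Deficit = 9 − 2/3 = 25/3 ≥ 0, confirming Bessel's inequality. (The deficit equals ||v − Σ <v,e_j> e_j||^2, the squared distance from v to span{e_j}.)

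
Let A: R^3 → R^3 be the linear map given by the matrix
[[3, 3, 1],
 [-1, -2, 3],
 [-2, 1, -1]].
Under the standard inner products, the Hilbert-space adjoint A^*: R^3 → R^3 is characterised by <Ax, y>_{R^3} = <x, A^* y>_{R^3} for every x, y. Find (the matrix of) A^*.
A^* = A^T =
[[3, -1, -2],
 [3, -2, 1],
 [1, 3, -1]]

For real matrices with standard dot products, the defining identity <Ax, y> = <x, A^* y> gives (Ax)^T y = x^T (A^*) y, i.e. x^T A^T y = x^T (A^*) y. Since this holds for all x, y, we must have A^* = A^T. Therefore
A^* =
[[3, -1, -2],
 [3, -2, 1],
 [1, 3, -1]].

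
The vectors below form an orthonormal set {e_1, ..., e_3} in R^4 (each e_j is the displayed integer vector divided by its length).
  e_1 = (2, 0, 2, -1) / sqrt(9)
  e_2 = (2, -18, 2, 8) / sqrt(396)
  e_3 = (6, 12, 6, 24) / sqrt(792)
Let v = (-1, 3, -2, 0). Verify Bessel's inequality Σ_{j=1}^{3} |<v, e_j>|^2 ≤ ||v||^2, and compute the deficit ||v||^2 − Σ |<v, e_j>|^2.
Σ |<v, e_j>|^2 = 27/2; ||v||^2 = 14; deficit = 1/2

Write each e_j = u_j / sqrt(<u_j, u_j>) where u_j is the displayed integer vector. Then <v, e_j> = <v, u_j> / sqrt(<u_j, u_j>), so |<v, e_j>|^2 = <v, u_j>^2 / <u_j, u_j>.
Coefficients: <v, e_1> = -6/sqrt(9), <v, e_2> = -60/sqrt(396), <v, e_3> = 18/sqrt(792).
Square and sum: Σ |<v, e_j>|^2 = 27/2.
Compute ||v||^2 = v·v = 14.
Deficit = 14 − 27/2 = 1/2 ≥ 0, confirming Bessel's inequality. (The deficit equals ||v − Σ <v,e_j> e_j||^2, the squared distance from v to span{e_j}.)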